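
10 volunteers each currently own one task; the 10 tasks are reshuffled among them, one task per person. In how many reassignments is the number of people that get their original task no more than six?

Sum C(10,i)·!(10-i) for i = 0..6:
  i=0: C(10,0)·!10 = 1·1334961 = 1334961
  i=1: C(10,1)·!9 = 10·133496 = 1334960
  i=2: C(10,2)·!8 = 45·14833 = 667485
  i=3: C(10,3)·!7 = 120·1854 = 222480
  i=4: C(10,4)·!6 = 210·265 = 55650
  i=5: C(10,5)·!5 = 252·44 = 11088
  i=6: C(10,6)·!4 = 210·9 = 1890
Total = 3628514.

3628514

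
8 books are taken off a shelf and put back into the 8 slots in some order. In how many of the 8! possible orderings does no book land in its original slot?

14833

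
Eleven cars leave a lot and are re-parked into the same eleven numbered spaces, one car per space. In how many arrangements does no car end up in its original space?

!11 = 11! · Σ_{k=0}^{11} (-1)^k/k!
= 11! - 11!/1! + 11!/2! - 11!/3! + 11!/4! - 11!/5! + 11!/6! - 11!/7! + 11!/8! - 11!/9! + 11!/10! - 11!/11!
= 39916800 - 39916800 + 19958400 - 6652800 + 1663200 - 332640 + 55440 - 7920 + 990 - 110 + 11 - 1
= 14684570

14684570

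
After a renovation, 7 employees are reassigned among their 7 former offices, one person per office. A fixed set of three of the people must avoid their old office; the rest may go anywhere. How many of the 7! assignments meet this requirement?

3216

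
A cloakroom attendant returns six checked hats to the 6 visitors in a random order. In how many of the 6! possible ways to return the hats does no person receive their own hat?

265

Recurrence: !6 = 5·(!5 + !4).
!6 = 5·(44 + 9) = 5·53 = 265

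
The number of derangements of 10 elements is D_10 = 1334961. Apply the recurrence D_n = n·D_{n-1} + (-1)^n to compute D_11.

14684570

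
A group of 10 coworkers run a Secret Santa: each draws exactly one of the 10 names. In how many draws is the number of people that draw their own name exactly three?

222480

Choose which 3 of the 10 are fixed: C(10,3) = 120.
The remaining 7 must be deranged: !7 = 1854.
Total: 120 × 1854 = 222480.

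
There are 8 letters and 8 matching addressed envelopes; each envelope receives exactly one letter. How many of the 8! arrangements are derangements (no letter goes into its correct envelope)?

14833

The number of derangements of 8 is !8 = Σ_{k=0}^{8} (-1)^k·8!/k!
= 8! - 8!/1! + 8!/2! - 8!/3! + 8!/4! - 8!/5! + 8!/6! - 8!/7! + 8!/8!
= 40320 - 40320 + 20160 - 6720 + 1680 - 336 + 56 - 8 + 1
= 14833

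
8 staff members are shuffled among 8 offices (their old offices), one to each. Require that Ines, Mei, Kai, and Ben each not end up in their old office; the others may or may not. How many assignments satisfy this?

24024

Inclusion-exclusion on the 4 forbidden self-matches:
Σ_{j=0}^{4} (-1)^j C(4,j)(8-j)!
= C(4,0)·8! - C(4,1)·7! + C(4,2)·6! - C(4,3)·5! + C(4,4)·4!
= 40320 - 20160 + 4320 - 480 + 24
= 24024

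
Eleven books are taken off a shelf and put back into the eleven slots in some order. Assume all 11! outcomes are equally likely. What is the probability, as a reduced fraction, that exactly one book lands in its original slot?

16481/44800

Favorable outcomes: C(11,1)·!10 = 11·1334961 = 14684571.
Total outcomes: 11! = 39916800.
Probability = 14684571/39916800 = 16481/44800.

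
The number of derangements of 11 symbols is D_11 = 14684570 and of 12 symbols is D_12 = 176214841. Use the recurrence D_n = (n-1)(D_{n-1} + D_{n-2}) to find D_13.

2290792932

D_13 = (13-1)·(D_12 + D_11) = 12·(176214841 + 14684570) = 12·190899411 = 2290792932.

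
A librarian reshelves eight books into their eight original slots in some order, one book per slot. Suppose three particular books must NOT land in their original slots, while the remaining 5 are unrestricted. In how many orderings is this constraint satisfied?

Inclusion-exclusion on the 3 forbidden self-matches:
Σ_{j=0}^{3} (-1)^j C(3,j)(8-j)!
= C(3,0)·8! - C(3,1)·7! + C(3,2)·6! - C(3,3)·5!
= 40320 - 15120 + 2160 - 120
= 27240

27240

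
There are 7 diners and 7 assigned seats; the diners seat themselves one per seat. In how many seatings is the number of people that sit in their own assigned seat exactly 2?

924

Choose which 2 of the 7 are fixed: C(7,2) = 21.
The remaining 5 must be deranged: !5 = 44.
Total: 21 × 44 = 924.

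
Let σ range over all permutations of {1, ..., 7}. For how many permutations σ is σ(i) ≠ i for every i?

1854

The subfactorial !7 = [7!/e] (nearest integer).
7! = 5040, and 5040/e ≈ 1854.11, so !7 = 1854.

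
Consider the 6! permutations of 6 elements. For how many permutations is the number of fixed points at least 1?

Sum C(6,i)·!(6-i) for i = 1..6:
  i=1: C(6,1)·!5 = 6·44 = 264
  i=2: C(6,2)·!4 = 15·9 = 135
  i=3: C(6,3)·!3 = 20·2 = 40
  i=4: C(6,4)·!2 = 15·1 = 15
  i=5: C(6,5)·!1 = 6·0 = 0
  i=6: C(6,6)·!0 = 1·1 = 1
Total = 455.

455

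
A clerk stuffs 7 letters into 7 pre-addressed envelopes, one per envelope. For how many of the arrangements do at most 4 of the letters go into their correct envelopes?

Sum C(7,i)·!(7-i) for i = 0..4:
  i=0: C(7,0)·!7 = 1·1854 = 1854
  i=1: C(7,1)·!6 = 7·265 = 1855
  i=2: C(7,2)·!5 = 21·44 = 924
  i=3: C(7,3)·!4 = 35·9 = 315
  i=4: C(7,4)·!3 = 35·2 = 70
Total = 5018.

5018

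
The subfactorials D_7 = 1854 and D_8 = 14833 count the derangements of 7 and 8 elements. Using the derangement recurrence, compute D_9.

D_9 = (9-1)·(D_8 + D_7) = 8·(14833 + 1854) = 8·16687 = 133496.

133496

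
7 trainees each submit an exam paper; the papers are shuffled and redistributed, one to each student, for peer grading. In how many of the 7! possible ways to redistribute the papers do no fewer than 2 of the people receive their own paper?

1331

# with exactly i fixed is C(7,i)·!(7-i); sum over i=2..7:
  i=2: C(7,2)·!5 = 21·44 = 924
  i=3: C(7,3)·!4 = 35·9 = 315
  i=4: C(7,4)·!3 = 35·2 = 70
  i=5: C(7,5)·!2 = 21·1 = 21
  i=6: C(7,6)·!1 = 7·0 = 0
  i=7: C(7,7)·!0 = 1·1 = 1
Total = 1331.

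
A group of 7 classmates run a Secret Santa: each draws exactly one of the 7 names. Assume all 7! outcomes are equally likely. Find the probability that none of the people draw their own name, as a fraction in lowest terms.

103/280

Favorable outcomes: !7 = 1854.
Total outcomes: 7! = 5040.
Probability = 1854/5040 = 103/280.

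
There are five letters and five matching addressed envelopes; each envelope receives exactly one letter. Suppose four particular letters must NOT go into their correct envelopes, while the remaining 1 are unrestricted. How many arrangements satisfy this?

53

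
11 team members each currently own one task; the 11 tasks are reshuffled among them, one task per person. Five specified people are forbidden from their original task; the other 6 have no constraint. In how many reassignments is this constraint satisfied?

25022880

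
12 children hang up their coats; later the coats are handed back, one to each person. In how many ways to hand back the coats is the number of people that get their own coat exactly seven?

Pick the 7 fixed positions: C(12,7) = 792 ways.
The remaining 5 must be deranged: !5 = 44.
Total: 792 × 44 = 34848.

34848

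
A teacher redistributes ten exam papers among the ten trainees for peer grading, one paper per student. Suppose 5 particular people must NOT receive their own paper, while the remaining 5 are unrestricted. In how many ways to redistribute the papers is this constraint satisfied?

2170680

Let A_j be the event that the j-th constrained one is fixed. By inclusion-exclusion over the 5 events:
Σ_{j=0}^{5} (-1)^j C(5,j)(10-j)!
= C(5,0)·10! - C(5,1)·9! + C(5,2)·8! - C(5,3)·7! + C(5,4)·6! - C(5,5)·5!
= 3628800 - 1814400 + 403200 - 50400 + 3600 - 120
= 2170680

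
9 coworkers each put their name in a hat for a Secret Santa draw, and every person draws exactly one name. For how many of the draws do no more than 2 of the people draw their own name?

333737

Sum C(9,i)·!(9-i) for i = 0..2:
  i=0: C(9,0)·!9 = 1·133496 = 133496
  i=1: C(9,1)·!8 = 9·14833 = 133497
  i=2: C(9,2)·!7 = 36·1854 = 66744
Total = 333737.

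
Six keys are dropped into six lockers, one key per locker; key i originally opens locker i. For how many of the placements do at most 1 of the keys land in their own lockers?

529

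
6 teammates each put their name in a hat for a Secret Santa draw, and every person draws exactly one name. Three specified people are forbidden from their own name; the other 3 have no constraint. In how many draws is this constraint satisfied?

Inclusion-exclusion on the 3 forbidden self-matches:
Σ_{j=0}^{3} (-1)^j C(3,j)(6-j)!
= C(3,0)·6! - C(3,1)·5! + C(3,2)·4! - C(3,3)·3!
= 720 - 360 + 72 - 6
= 426

426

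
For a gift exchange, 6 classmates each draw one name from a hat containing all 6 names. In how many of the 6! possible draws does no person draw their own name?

By inclusion-exclusion, !6 = Σ (-1)^k · 6!/k! for k=0..6
= 6! - 6!/1! + 6!/2! - 6!/3! + 6!/4! - 6!/5! + 6!/6!
= 720 - 720 + 360 - 120 + 30 - 6 + 1
= 265

265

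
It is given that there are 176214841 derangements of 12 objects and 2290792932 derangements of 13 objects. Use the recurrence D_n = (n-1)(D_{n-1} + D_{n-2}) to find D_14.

32071101049

D_14 = (14-1)·(D_13 + D_12) = 13·(2290792932 + 176214841) = 13·2467007773 = 32071101049.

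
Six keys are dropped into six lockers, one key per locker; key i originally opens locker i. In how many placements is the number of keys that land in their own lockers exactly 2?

Choose which 2 of the 6 are fixed: C(6,2) = 15.
The remaining 4 must be deranged: !4 = 9.
Total: 15 × 9 = 135.

135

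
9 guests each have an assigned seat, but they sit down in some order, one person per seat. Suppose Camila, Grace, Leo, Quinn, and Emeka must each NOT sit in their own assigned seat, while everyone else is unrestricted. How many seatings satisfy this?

Inclusion-exclusion on the 5 forbidden self-matches:
Σ_{j=0}^{5} (-1)^j C(5,j)(9-j)!
= C(5,0)·9! - C(5,1)·8! + C(5,2)·7! - C(5,3)·6! + C(5,4)·5! - C(5,5)·4!
= 362880 - 201600 + 50400 - 7200 + 600 - 24
= 205056

205056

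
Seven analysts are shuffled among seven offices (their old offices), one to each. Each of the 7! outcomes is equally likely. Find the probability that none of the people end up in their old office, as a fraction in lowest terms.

Favorable outcomes: !7 = 1854.
Total outcomes: 7! = 5040.
Probability = 1854/5040 = 103/280.

103/280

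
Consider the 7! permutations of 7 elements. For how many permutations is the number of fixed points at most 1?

3709

# with exactly i fixed is C(7,i)·!(7-i); sum over i=0..1:
  i=0: C(7,0)·!7 = 1·1854 = 1854
  i=1: C(7,1)·!6 = 7·265 = 1855
Total = 3709.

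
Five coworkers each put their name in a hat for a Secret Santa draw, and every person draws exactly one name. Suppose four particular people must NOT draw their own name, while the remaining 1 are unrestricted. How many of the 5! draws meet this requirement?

53

Let A_j be the event that the j-th constrained one is fixed. By inclusion-exclusion over the 4 events:
Σ_{j=0}^{4} (-1)^j C(4,j)(5-j)!
= C(4,0)·5! - C(4,1)·4! + C(4,2)·3! - C(4,3)·2! + C(4,4)·1!
= 120 - 96 + 36 - 8 + 1
= 53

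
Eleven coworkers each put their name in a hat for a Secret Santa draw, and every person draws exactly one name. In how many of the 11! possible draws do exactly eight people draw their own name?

Pick the 8 fixed positions: C(11,8) = 165 ways.
The other 3 form a derangement: !3 = 2.
Total: 165 × 2 = 330.

330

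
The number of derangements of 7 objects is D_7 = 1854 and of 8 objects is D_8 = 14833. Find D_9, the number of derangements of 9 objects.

133496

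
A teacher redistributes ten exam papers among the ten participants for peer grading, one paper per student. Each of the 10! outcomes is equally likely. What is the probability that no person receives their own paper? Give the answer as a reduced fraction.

16481/44800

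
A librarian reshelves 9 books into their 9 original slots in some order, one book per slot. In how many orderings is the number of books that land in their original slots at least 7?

Sum C(9,i)·!(9-i) for i = 7..9:
  i=7: C(9,7)·!2 = 36·1 = 36
  i=8: C(9,8)·!1 = 9·0 = 0
  i=9: C(9,9)·!0 = 1·1 = 1
Total = 37.

37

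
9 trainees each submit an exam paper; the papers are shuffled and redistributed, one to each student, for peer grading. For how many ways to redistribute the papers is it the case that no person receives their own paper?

Recurrence: !9 = 9·!8 + (-1)^9.
!9 = 9·14833 - 1 = 133496

133496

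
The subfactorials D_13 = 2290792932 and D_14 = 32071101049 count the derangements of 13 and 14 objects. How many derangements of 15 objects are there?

481066515734

D_15 = (15-1)·(D_14 + D_13) = 14·(32071101049 + 2290792932) = 14·34361893981 = 481066515734.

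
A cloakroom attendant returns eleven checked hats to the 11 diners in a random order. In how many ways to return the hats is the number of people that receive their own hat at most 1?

Sum C(11,i)·!(11-i) for i = 0..1:
  i=0: C(11,0)·!11 = 1·14684570 = 14684570
  i=1: C(11,1)·!10 = 11·1334961 = 14684571
Total = 29369141.

29369141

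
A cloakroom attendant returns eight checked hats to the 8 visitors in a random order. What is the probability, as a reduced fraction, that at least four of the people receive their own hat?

257/13440

Favorable outcomes: Σ_{i≥4} C(8,i)·!(8-i) = 70·9 + 56·2 + 28·1 + 8·0 + 1·1 = 771.
Total outcomes: 8! = 40320.
Probability = 771/40320 = 257/13440.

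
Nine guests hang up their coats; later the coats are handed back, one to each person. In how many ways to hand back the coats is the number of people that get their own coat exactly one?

Pick the single fixed position: C(9,1) = 9 ways.
The other 8 form a derangement: !8 = 14833.
Total: 9 × 14833 = 133497.

133497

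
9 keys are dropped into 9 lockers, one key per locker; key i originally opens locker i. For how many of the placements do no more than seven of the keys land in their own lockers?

# with exactly i fixed is C(9,i)·!(9-i); sum over i=0..7:
  i=0: C(9,0)·!9 = 1·133496 = 133496
  i=1: C(9,1)·!8 = 9·14833 = 133497
  i=2: C(9,2)·!7 = 36·1854 = 66744
  i=3: C(9,3)·!6 = 84·265 = 22260
  i=4: C(9,4)·!5 = 126·44 = 5544
  i=5: C(9,5)·!4 = 126·9 = 1134
  i=6: C(9,6)·!3 = 84·2 = 168
  i=7: C(9,7)·!2 = 36·1 = 36
Total = 362879.

362879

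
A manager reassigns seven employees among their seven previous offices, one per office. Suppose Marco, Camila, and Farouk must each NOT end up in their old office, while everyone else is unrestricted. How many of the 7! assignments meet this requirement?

3216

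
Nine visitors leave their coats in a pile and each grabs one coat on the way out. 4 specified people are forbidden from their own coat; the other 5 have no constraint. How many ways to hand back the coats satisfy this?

229080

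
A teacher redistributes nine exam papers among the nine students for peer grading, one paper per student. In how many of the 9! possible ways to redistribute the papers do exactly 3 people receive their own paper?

22260

Pick the 3 fixed positions: C(9,3) = 84 ways.
The remaining 6 must be deranged: !6 = 265.
Total: 84 × 265 = 22260.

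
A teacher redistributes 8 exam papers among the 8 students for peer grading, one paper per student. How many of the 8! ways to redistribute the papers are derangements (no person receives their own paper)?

14833

The number of derangements of 8 is !8 = Σ_{k=0}^{8} (-1)^k·8!/k!
= 8! - 8!/1! + 8!/2! - 8!/3! + 8!/4! - 8!/5! + 8!/6! - 8!/7! + 8!/8!
= 40320 - 40320 + 20160 - 6720 + 1680 - 336 + 56 - 8 + 1
= 14833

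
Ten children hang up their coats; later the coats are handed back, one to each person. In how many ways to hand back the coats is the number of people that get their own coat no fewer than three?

# with exactly i fixed is C(10,i)·!(10-i); sum over i=3..10:
  i=3: C(10,3)·!7 = 120·1854 = 222480
  i=4: C(10,4)·!6 = 210·265 = 55650
  i=5: C(10,5)·!5 = 252·44 = 11088
  i=6: C(10,6)·!4 = 210·9 = 1890
  i=7: C(10,7)·!3 = 120·2 = 240
  i=8: C(10,8)·!2 = 45·1 = 45
  i=9: C(10,9)·!1 = 10·0 = 0
  i=10: C(10,10)·!0 = 1·1 = 1
Total = 291394.

291394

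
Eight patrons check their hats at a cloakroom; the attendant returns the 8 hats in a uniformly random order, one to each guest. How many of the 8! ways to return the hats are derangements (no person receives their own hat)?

14833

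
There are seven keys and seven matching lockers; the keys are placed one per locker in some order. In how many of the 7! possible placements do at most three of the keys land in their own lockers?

# with exactly i fixed is C(7,i)·!(7-i); sum over i=0..3:
  i=0: C(7,0)·!7 = 1·1854 = 1854
  i=1: C(7,1)·!6 = 7·265 = 1855
  i=2: C(7,2)·!5 = 21·44 = 924
  i=3: C(7,3)·!4 = 35·9 = 315
Total = 4948.

4948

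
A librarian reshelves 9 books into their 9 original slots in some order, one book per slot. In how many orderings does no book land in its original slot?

133496

!9 is the nearest integer to 9!/e.
9! = 362880, and 362880/e ≈ 133496.09, so !9 = 133496.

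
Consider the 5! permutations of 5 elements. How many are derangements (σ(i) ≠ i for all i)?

!5 = 5! · Σ_{k=0}^{5} (-1)^k/k!
= 5! - 5!/1! + 5!/2! - 5!/3! + 5!/4! - 5!/5!
= 120 - 120 + 60 - 20 + 5 - 1
= 44

44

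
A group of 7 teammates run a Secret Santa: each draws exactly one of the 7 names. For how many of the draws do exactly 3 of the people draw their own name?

Choose which 3 of the 7 are fixed: C(7,3) = 35.
The remaining 4 must be deranged: !4 = 9.
Total: 35 × 9 = 315.

315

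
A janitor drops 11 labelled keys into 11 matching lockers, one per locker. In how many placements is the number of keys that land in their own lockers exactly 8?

330

Pick the 8 fixed positions: C(11,8) = 165 ways.
The remaining 3 must be deranged: !3 = 2.
Total: 165 × 2 = 330.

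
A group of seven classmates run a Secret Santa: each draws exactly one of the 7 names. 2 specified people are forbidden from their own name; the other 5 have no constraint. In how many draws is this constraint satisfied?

Let A_j be the event that the j-th constrained one is fixed. By inclusion-exclusion over the 2 events:
Σ_{j=0}^{2} (-1)^j C(2,j)(7-j)!
= C(2,0)·7! - C(2,1)·6! + C(2,2)·5!
= 5040 - 1440 + 120
= 3720

3720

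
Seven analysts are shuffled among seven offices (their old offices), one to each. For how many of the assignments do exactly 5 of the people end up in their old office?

Choose which 5 of the 7 are fixed: C(7,5) = 21.
The remaining 2 must be deranged: !2 = 1.
Total: 21 × 1 = 21.

21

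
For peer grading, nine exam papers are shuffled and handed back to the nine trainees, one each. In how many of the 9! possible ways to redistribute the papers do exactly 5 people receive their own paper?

Pick the 5 fixed positions: C(9,5) = 126 ways.
The other 4 form a derangement: !4 = 9.
Total: 126 × 9 = 1134.

1134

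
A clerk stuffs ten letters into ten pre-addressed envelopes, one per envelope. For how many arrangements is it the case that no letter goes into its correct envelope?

The subfactorial !10 = [10!/e] (nearest integer).
10! = 3628800, and 3628800/e ≈ 1334960.92, so !10 = 1334961.

1334961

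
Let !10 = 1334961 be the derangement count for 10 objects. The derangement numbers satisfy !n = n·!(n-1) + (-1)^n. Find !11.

14684570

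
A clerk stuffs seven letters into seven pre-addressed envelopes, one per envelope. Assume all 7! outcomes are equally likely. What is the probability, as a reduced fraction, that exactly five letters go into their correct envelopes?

1/240

Favorable outcomes: C(7,5)·!2 = 21·1 = 21.
Total outcomes: 7! = 5040.
Probability = 21/5040 = 1/240.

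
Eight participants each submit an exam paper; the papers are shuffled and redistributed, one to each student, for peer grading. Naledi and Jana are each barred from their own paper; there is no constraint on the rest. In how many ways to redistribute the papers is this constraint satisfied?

Inclusion-exclusion on the 2 forbidden self-matches:
Σ_{j=0}^{2} (-1)^j C(2,j)(8-j)!
= C(2,0)·8! - C(2,1)·7! + C(2,2)·6!
= 40320 - 10080 + 720
= 30960

30960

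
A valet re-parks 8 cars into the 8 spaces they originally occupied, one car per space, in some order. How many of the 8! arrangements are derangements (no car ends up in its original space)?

14833

!8 = 8! · Σ_{k=0}^{8} (-1)^k/k!
= 8! - 8!/1! + 8!/2! - 8!/3! + 8!/4! - 8!/5! + 8!/6! - 8!/7! + 8!/8!
= 40320 - 40320 + 20160 - 6720 + 1680 - 336 + 56 - 8 + 1
= 14833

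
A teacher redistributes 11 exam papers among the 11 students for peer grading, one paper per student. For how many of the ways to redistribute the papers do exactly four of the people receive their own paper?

611820

Choose which 4 of the 11 are fixed: C(11,4) = 330.
The other 7 form a derangement: !7 = 1854.
Total: 330 × 1854 = 611820.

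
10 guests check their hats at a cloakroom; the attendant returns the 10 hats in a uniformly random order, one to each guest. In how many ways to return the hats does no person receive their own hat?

!10 = 10! · Σ_{k=0}^{10} (-1)^k/k!
= 10! - 10!/1! + 10!/2! - 10!/3! + 10!/4! - 10!/5! + 10!/6! - 10!/7! + 10!/8! - 10!/9! + 10!/10!
= 3628800 - 3628800 + 1814400 - 604800 + 151200 - 30240 + 5040 - 720 + 90 - 10 + 1
= 1334961

1334961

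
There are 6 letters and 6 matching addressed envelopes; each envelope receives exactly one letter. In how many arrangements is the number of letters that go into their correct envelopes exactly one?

264

Choose which one of the 6 is fixed: C(6,1) = 6.
The other 5 form a derangement: !5 = 44.
Total: 6 × 44 = 264.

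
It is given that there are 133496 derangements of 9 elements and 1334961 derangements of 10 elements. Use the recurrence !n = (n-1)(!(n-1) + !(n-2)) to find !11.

14684570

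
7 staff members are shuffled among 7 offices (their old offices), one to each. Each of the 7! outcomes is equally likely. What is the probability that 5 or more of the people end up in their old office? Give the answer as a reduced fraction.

11/2520

Favorable outcomes: Σ_{i≥5} C(7,i)·!(7-i) = 21·1 + 7·0 + 1·1 = 22.
Total outcomes: 7! = 5040.
Probability = 22/5040 = 11/2520.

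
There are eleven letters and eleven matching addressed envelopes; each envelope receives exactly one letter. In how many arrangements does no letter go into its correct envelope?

The number of derangements of 11 is !11 = Σ_{k=0}^{11} (-1)^k·11!/k!
= 11! - 11!/1! + 11!/2! - 11!/3! + 11!/4! - 11!/5! + 11!/6! - 11!/7! + 11!/8! - 11!/9! + 11!/10! - 11!/11!
= 39916800 - 39916800 + 19958400 - 6652800 + 1663200 - 332640 + 55440 - 7920 + 990 - 110 + 11 - 1
= 14684570

14684570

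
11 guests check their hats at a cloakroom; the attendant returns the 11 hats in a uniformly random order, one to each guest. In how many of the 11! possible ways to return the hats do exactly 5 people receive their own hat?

122430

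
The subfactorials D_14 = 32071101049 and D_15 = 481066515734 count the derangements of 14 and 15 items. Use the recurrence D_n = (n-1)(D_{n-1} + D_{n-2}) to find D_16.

D_16 = (16-1)·(D_15 + D_14) = 15·(481066515734 + 32071101049) = 15·513137616783 = 7697064251745.

7697064251745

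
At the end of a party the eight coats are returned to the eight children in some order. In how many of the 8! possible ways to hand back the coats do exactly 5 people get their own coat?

Pick the 5 fixed positions: C(8,5) = 56 ways.
The other 3 form a derangement: !3 = 2.
Total: 56 × 2 = 112.

112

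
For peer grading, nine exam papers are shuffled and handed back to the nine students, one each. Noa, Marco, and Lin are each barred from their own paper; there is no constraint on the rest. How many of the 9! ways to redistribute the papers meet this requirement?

256320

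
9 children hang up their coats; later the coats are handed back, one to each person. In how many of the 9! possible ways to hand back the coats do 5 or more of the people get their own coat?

# with exactly i fixed is C(9,i)·!(9-i); sum over i=5..9:
  i=5: C(9,5)·!4 = 126·9 = 1134
  i=6: C(9,6)·!3 = 84·2 = 168
  i=7: C(9,7)·!2 = 36·1 = 36
  i=8: C(9,8)·!1 = 9·0 = 0
  i=9: C(9,9)·!0 = 1·1 = 1
Total = 1339.

1339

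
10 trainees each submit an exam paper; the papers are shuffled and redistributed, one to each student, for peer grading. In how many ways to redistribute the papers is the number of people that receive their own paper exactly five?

Choose which 5 of the 10 are fixed: C(10,5) = 252.
The remaining 5 must be deranged: !5 = 44.
Total: 252 × 44 = 11088.

11088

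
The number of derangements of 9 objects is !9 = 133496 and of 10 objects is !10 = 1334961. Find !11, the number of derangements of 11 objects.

14684570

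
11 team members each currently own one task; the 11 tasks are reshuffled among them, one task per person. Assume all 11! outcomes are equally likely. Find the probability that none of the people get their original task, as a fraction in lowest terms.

Favorable outcomes: !11 = 14684570.
Total outcomes: 11! = 39916800.
Probability = 14684570/39916800 = 1468457/3991680.

1468457/3991680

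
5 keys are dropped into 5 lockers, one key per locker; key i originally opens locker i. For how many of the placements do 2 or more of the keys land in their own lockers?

31

Sum C(5,i)·!(5-i) for i = 2..5:
  i=2: C(5,2)·!3 = 10·2 = 20
  i=3: C(5,3)·!2 = 10·1 = 10
  i=4: C(5,4)·!1 = 5·0 = 0
  i=5: C(5,5)·!0 = 1·1 = 1
Total = 31.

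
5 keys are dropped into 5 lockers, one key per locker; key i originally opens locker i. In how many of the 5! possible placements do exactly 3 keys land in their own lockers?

Pick the 3 fixed positions: C(5,3) = 10 ways.
The other 2 form a derangement: !2 = 1.
Total: 10 × 1 = 10.

10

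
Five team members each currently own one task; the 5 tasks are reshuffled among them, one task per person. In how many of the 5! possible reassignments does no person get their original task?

44

!5 = 5! · Σ_{k=0}^{5} (-1)^k/k!
= 5! - 5!/1! + 5!/2! - 5!/3! + 5!/4! - 5!/5!
= 120 - 120 + 60 - 20 + 5 - 1
= 44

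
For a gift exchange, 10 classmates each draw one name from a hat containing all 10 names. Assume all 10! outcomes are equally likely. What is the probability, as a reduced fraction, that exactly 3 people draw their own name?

103/1680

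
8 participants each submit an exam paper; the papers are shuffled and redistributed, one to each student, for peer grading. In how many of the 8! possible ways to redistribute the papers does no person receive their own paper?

14833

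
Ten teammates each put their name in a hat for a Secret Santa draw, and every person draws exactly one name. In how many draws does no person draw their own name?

The number of derangements of 10 is !10 = Σ_{k=0}^{10} (-1)^k·10!/k!
= 10! - 10!/1! + 10!/2! - 10!/3! + 10!/4! - 10!/5! + 10!/6! - 10!/7! + 10!/8! - 10!/9! + 10!/10!
= 3628800 - 3628800 + 1814400 - 604800 + 151200 - 30240 + 5040 - 720 + 90 - 10 + 1
= 1334961

1334961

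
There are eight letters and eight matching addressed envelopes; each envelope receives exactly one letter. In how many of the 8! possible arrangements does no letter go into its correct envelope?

14833

!8 is the nearest integer to 8!/e.
8! = 40320, and 40320/e ≈ 14832.90, so !8 = 14833.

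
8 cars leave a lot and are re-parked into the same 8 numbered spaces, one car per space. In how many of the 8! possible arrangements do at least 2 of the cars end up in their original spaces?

10655

Sum C(8,i)·!(8-i) for i = 2..8:
  i=2: C(8,2)·!6 = 28·265 = 7420
  i=3: C(8,3)·!5 = 56·44 = 2464
  i=4: C(8,4)·!4 = 70·9 = 630
  i=5: C(8,5)·!3 = 56·2 = 112
  i=6: C(8,6)·!2 = 28·1 = 28
  i=7: C(8,7)·!1 = 8·0 = 0
  i=8: C(8,8)·!0 = 1·1 = 1
Total = 10655.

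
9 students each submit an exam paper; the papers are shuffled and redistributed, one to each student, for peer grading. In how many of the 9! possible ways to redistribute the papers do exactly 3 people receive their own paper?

Pick the 3 fixed positions: C(9,3) = 84 ways.
The other 6 form a derangement: !6 = 265.
Total: 84 × 265 = 22260.

22260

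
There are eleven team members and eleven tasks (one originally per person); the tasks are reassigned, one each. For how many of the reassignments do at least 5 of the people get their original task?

# with exactly i fixed is C(11,i)·!(11-i); sum over i=5..11:
  i=5: C(11,5)·!6 = 462·265 = 122430
  i=6: C(11,6)·!5 = 462·44 = 20328
  i=7: C(11,7)·!4 = 330·9 = 2970
  i=8: C(11,8)·!3 = 165·2 = 330
  i=9: C(11,9)·!2 = 55·1 = 55
  i=10: C(11,10)·!1 = 11·0 = 0
  i=11: C(11,11)·!0 = 1·1 = 1
Total = 146114.

146114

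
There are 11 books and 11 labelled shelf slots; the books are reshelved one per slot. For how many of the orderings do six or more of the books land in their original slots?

23684

Sum C(11,i)·!(11-i) for i = 6..11:
  i=6: C(11,6)·!5 = 462·44 = 20328
  i=7: C(11,7)·!4 = 330·9 = 2970
  i=8: C(11,8)·!3 = 165·2 = 330
  i=9: C(11,9)·!2 = 55·1 = 55
  i=10: C(11,10)·!1 = 11·0 = 0
  i=11: C(11,11)·!0 = 1·1 = 1
Total = 23684.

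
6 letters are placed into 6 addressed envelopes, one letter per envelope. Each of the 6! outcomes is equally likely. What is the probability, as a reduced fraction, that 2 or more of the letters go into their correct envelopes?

Favorable outcomes: Σ_{i≥2} C(6,i)·!(6-i) = 15·9 + 20·2 + 15·1 + 6·0 + 1·1 = 191.
Total outcomes: 6! = 720.
Probability = 191/720 = 191/720.

191/720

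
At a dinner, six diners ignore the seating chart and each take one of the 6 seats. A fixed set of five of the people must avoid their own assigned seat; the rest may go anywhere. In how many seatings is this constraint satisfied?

309

Let A_j be the event that the j-th constrained one is fixed. By inclusion-exclusion over the 5 events:
Σ_{j=0}^{5} (-1)^j C(5,j)(6-j)!
= C(5,0)·6! - C(5,1)·5! + C(5,2)·4! - C(5,3)·3! + C(5,4)·2! - C(5,5)·1!
= 720 - 600 + 240 - 60 + 10 - 1
= 309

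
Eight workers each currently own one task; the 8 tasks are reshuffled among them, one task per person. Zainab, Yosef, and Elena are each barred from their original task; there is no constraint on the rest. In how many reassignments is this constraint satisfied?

27240

Let A_j be the event that the j-th constrained one is fixed. By inclusion-exclusion over the 3 events:
Σ_{j=0}^{3} (-1)^j C(3,j)(8-j)!
= C(3,0)·8! - C(3,1)·7! + C(3,2)·6! - C(3,3)·5!
= 40320 - 15120 + 2160 - 120
= 27240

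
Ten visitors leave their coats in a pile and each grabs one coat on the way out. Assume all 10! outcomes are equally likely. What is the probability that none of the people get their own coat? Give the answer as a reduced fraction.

Favorable outcomes: !10 = 1334961.
Total outcomes: 10! = 3628800.
Probability = 1334961/3628800 = 16481/44800.

16481/44800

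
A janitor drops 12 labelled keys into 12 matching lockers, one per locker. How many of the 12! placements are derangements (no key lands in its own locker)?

The subfactorial !12 = [12!/e] (nearest integer).
12! = 479001600, and 479001600/e ≈ 176214840.93, so !12 = 176214841.

176214841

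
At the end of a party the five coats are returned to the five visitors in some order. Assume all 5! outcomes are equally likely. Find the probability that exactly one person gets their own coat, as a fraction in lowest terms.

3/8

Favorable outcomes: C(5,1)·!4 = 5·9 = 45.
Total outcomes: 5! = 120.
Probability = 45/120 = 3/8.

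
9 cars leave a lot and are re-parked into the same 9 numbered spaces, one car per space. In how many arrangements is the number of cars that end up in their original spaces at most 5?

362675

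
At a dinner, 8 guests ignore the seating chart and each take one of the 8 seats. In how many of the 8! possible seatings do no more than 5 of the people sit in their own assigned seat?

# with exactly i fixed is C(8,i)·!(8-i); sum over i=0..5:
  i=0: C(8,0)·!8 = 1·14833 = 14833
  i=1: C(8,1)·!7 = 8·1854 = 14832
  i=2: C(8,2)·!6 = 28·265 = 7420
  i=3: C(8,3)·!5 = 56·44 = 2464
  i=4: C(8,4)·!4 = 70·9 = 630
  i=5: C(8,5)·!3 = 56·2 = 112
Total = 40291.

40291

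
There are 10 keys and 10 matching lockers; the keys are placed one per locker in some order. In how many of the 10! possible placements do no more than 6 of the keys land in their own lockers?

3628514

# with exactly i fixed is C(10,i)·!(10-i); sum over i=0..6:
  i=0: C(10,0)·!10 = 1·1334961 = 1334961
  i=1: C(10,1)·!9 = 10·133496 = 1334960
  i=2: C(10,2)·!8 = 45·14833 = 667485
  i=3: C(10,3)·!7 = 120·1854 = 222480
  i=4: C(10,4)·!6 = 210·265 = 55650
  i=5: C(10,5)·!5 = 252·44 = 11088
  i=6: C(10,6)·!4 = 210·9 = 1890
Total = 3628514.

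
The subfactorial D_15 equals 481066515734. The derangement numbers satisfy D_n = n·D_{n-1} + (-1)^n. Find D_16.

D_16 = 16·481066515734 + 1 = 7697064251745.

7697064251745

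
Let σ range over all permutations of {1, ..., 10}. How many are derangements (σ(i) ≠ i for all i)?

1334961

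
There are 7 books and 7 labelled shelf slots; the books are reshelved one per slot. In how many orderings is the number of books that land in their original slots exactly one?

1855

Pick the single fixed position: C(7,1) = 7 ways.
The remaining 6 must be deranged: !6 = 265.
Total: 7 × 265 = 1855.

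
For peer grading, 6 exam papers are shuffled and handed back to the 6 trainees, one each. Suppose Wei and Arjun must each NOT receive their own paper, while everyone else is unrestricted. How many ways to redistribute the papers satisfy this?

504

Inclusion-exclusion on the 2 forbidden self-matches:
Σ_{j=0}^{2} (-1)^j C(2,j)(6-j)!
= C(2,0)·6! - C(2,1)·5! + C(2,2)·4!
= 720 - 240 + 24
= 504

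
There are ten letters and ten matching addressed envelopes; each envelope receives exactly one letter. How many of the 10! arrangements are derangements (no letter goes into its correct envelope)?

1334961

The number of derangements of 10 is !10 = Σ_{k=0}^{10} (-1)^k·10!/k!
= 10! - 10!/1! + 10!/2! - 10!/3! + 10!/4! - 10!/5! + 10!/6! - 10!/7! + 10!/8! - 10!/9! + 10!/10!
= 3628800 - 3628800 + 1814400 - 604800 + 151200 - 30240 + 5040 - 720 + 90 - 10 + 1
= 1334961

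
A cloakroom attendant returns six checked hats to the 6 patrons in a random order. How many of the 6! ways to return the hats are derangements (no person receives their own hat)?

265

The subfactorial !6 = [6!/e] (nearest integer).
6! = 720, and 720/e ≈ 264.87, so !6 = 265.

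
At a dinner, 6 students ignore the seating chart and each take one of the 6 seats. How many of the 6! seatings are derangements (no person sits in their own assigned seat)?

265

The subfactorial !6 = [6!/e] (nearest integer).
6! = 720, and 720/e ≈ 264.87, so !6 = 265.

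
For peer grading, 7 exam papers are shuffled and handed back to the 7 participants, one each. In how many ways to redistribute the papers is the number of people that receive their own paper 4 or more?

92

# with exactly i fixed is C(7,i)·!(7-i); sum over i=4..7:
  i=4: C(7,4)·!3 = 35·2 = 70
  i=5: C(7,5)·!2 = 21·1 = 21
  i=6: C(7,6)·!1 = 7·0 = 0
  i=7: C(7,7)·!0 = 1·1 = 1
Total = 92.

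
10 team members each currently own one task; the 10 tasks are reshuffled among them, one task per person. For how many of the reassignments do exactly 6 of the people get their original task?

1890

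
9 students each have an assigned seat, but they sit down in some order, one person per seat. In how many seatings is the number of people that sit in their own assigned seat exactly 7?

36

Choose which 7 of the 9 are fixed: C(9,7) = 36.
The remaining 2 must be deranged: !2 = 1.
Total: 36 × 1 = 36.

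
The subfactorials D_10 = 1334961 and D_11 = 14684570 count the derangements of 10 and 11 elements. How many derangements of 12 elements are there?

D_12 = (12-1)·(D_11 + D_10) = 11·(14684570 + 1334961) = 11·16019531 = 176214841.

176214841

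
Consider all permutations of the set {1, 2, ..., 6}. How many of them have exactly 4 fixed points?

15

Choose which 4 of the 6 are fixed: C(6,4) = 15.
The other 2 form a derangement: !2 = 1.
Total: 15 × 1 = 15.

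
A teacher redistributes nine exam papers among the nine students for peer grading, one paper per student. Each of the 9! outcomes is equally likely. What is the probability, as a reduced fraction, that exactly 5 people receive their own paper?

Favorable outcomes: C(9,5)·!4 = 126·9 = 1134.
Total outcomes: 9! = 362880.
Probability = 1134/362880 = 1/320.

1/320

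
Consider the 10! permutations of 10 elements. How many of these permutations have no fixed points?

By inclusion-exclusion, !10 = Σ (-1)^k · 10!/k! for k=0..10
= 10! - 10!/1! + 10!/2! - 10!/3! + 10!/4! - 10!/5! + 10!/6! - 10!/7! + 10!/8! - 10!/9! + 10!/10!
= 3628800 - 3628800 + 1814400 - 604800 + 151200 - 30240 + 5040 - 720 + 90 - 10 + 1
= 1334961

1334961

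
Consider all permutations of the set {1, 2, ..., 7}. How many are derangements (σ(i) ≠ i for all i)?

1854

!7 is the nearest integer to 7!/e.
7! = 5040, and 5040/e ≈ 1854.11, so !7 = 1854.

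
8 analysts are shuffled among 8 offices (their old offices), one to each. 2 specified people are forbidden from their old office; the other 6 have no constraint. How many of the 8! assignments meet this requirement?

30960

Inclusion-exclusion on the 2 forbidden self-matches:
Σ_{j=0}^{2} (-1)^j C(2,j)(8-j)!
= C(2,0)·8! - C(2,1)·7! + C(2,2)·6!
= 40320 - 10080 + 720
= 30960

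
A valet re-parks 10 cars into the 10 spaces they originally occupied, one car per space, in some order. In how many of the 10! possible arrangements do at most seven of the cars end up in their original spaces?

3628754

Sum C(10,i)·!(10-i) for i = 0..7:
  i=0: C(10,0)·!10 = 1·1334961 = 1334961
  i=1: C(10,1)·!9 = 10·133496 = 1334960
  i=2: C(10,2)·!8 = 45·14833 = 667485
  i=3: C(10,3)·!7 = 120·1854 = 222480
  i=4: C(10,4)·!6 = 210·265 = 55650
  i=5: C(10,5)·!5 = 252·44 = 11088
  i=6: C(10,6)·!4 = 210·9 = 1890
  i=7: C(10,7)·!3 = 120·2 = 240
Total = 3628754.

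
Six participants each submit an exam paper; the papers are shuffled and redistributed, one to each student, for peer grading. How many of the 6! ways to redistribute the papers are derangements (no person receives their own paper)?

265

Recurrence: !6 = 5·(!5 + !4).
!6 = 5·(44 + 9) = 5·53 = 265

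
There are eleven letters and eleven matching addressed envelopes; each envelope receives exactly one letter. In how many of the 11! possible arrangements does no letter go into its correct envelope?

14684570

!11 = 11! · Σ_{k=0}^{11} (-1)^k/k!
= 11! - 11!/1! + 11!/2! - 11!/3! + 11!/4! - 11!/5! + 11!/6! - 11!/7! + 11!/8! - 11!/9! + 11!/10! - 11!/11!
= 39916800 - 39916800 + 19958400 - 6652800 + 1663200 - 332640 + 55440 - 7920 + 990 - 110 + 11 - 1
= 14684570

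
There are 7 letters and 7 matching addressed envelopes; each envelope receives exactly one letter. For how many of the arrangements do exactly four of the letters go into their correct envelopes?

70

Choose which 4 of the 7 are fixed: C(7,4) = 35.
The remaining 3 must be deranged: !3 = 2.
Total: 35 × 2 = 70.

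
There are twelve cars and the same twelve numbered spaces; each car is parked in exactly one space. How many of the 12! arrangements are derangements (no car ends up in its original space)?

Recurrence: !12 = 12·!11 + (-1)^12.
!12 = 12·14684570 + 1 = 176214841

176214841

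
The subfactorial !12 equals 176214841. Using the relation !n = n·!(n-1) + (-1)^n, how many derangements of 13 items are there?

2290792932

!13 = 13·176214841 - 1 = 2290792932.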